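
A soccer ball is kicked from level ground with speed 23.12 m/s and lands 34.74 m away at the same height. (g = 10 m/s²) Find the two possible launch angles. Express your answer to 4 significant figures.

Level-ground range: R = v₀² sin(2θ)/g ⇒ sin 2θ = R g / v₀² = 34.74×10/23.12² = 0.6499.
2θ = arcsin(0.6499) = 40.534° or 180° − 40.534° = 139.466°.
So θ = 20.27° or θ = 69.73°.

20.27° and 69.73°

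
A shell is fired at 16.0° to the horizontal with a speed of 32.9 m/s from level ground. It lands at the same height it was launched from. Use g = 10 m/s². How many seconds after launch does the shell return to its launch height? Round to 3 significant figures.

1.81 s

Vertical component: v_y = 32.9 sin 16.0° = 9.068 m/s.
For a projectile landing at launch height, time of flight is t = 2 v_y / g = 2 × 9.068 / 10 = 1.81 s.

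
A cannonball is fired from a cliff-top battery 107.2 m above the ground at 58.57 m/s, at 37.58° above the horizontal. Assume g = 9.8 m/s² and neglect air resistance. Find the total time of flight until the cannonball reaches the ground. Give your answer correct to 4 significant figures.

Vertical component: v_y = 58.57 sin 37.58° = 35.720 m/s.
Taking up as positive with launch at y = 107.2 m, landing at y = 0: 0 = 107.2 + 35.720 t − ½(9.8) t².
Solving 4.900 t² − 35.720 t − 107.2 = 0 gives t = [35.720 + √(35.720² + 4·4.900·107.2)] / 9.800 = 9.575 s.

9.575 s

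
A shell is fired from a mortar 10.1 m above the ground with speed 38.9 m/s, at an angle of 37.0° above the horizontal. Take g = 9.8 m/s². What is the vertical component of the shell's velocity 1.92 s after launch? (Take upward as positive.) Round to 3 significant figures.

Initial vertical component: v_y0 = 38.9 sin 37.0° = 23.41 m/s.
v_y(t) = v_y0 − g t = 23.41 − 9.8 × 1.92 = 4.59 m/s.

4.59 m/s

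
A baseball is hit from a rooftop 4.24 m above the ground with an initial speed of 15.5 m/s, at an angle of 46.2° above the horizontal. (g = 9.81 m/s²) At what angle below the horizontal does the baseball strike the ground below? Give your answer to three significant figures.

53.4°

v_x = 15.5 cos 46.2° = 10.73 m/s.
At impact |v_y| = √(v_y0² + 2 g h) = √(11.19² + 2×9.81×4.24) = 14.44 m/s.
Angle below horizontal = arctan(|v_y| / v_x) = arctan(14.44 / 10.73) = 53.4°.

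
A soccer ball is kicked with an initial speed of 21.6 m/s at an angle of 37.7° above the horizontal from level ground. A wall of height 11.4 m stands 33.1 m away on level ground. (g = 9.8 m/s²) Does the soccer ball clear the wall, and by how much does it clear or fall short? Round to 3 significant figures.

v_x = 21.6 cos 37.7° = 17.09 m/s; v_y0 = 21.6 sin 37.7° = 13.21 m/s.
Time to reach the wall: t = 33.1 / 17.09 = 1.937 s.
Height at that point: y = 13.21×1.937 − 4.900×1.937² = 7.203 m.
That is 11.4 − 7.203 = 4.20 m below the top of the wall, so the soccer ball does not clear it.

No — it falls 4.20 m short of clearing the wall.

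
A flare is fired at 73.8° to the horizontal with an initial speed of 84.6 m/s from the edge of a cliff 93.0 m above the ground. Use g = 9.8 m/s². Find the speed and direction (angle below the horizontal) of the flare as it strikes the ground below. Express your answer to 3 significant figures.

94.8 m/s at 75.6° below the horizontal

v_x = 84.6 cos 73.8° = 23.60 m/s (constant).
|v_y| at impact = √((81.24)² + 2×9.8×93.0) = 91.78 m/s.
Speed = √(23.60² + 91.78²) = 94.8 m/s; angle = arctan(91.78/23.60) = 75.6° below horizontal.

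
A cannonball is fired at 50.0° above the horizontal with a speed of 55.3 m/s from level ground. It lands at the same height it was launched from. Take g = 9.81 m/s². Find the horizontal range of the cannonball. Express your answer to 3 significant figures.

307 m

Components: v_x = 55.3 cos 50.0° = 35.55 m/s, v_y = 55.3 sin 50.0° = 42.36 m/s.
Time of flight (same landing height): t = 2 v_y / g = 2 × 42.36 / 9.81 = 8.636 s.
Range: R = v_x · t = 35.55 × 8.636 = 307 m.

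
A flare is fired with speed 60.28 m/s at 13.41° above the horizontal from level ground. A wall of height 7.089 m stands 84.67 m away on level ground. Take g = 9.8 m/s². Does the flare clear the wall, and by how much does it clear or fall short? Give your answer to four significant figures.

Yes — it clears the wall by 2.881 m.

v_x = 60.28 cos 13.41° = 58.636 m/s; v_y0 = 60.28 sin 13.41° = 13.980 m/s.
Time to reach the wall: t = 84.67 / 58.636 = 1.4440 s.
Height at that point: y = 13.980×1.4440 − 4.900×1.4440² = 9.9700 m.
That is 9.9700 − 7.089 = 2.881 m above the top of the wall, so the flare clears it.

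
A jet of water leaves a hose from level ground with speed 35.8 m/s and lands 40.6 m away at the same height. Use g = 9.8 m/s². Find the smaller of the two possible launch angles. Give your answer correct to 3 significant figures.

Level-ground range: R = v₀² sin(2θ)/g ⇒ sin 2θ = R g / v₀² = 40.6×9.8/35.8² = 0.3104.
2θ = arcsin(0.3104) = 18.08° or 180° − 18.08° = 161.92°.
So θ = 9.04° or θ = 81.0°.

9.04°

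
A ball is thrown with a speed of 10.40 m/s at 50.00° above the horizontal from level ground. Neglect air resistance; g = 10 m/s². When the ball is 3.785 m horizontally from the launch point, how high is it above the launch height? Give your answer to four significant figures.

2.908 m

v_x = 10.40 cos 50.00° = 6.6850 m/s, v_y0 = 10.40 sin 50.00° = 7.9669 m/s.
Time to reach x = 3.785 m: t = x / v_x = 3.785 / 6.6850 = 0.56619 s.
y = v_y0 t − ½ g t² = 7.9669×0.56619 − 5.000×0.56619² = 2.908 m.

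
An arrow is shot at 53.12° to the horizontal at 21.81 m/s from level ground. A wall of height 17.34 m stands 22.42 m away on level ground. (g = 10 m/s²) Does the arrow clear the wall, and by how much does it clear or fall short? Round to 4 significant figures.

v_x = 21.81 cos 53.12° = 13.089 m/s; v_y0 = 21.81 sin 53.12° = 17.446 m/s.
Time to reach the wall: t = 22.42 / 13.089 = 1.7129 s.
Height at that point: y = 17.446×1.7129 − 5.000×1.7129² = 15.213 m.
That is 17.34 − 15.213 = 2.127 m below the top of the wall, so the arrow does not clear it.

No — it falls 2.127 m short of clearing the wall.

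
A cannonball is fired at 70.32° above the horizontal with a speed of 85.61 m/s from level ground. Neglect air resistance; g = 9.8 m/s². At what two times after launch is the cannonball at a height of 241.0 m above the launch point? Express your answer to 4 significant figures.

3.927 s and 12.52 s

v_y0 = 85.61 sin 70.32° = 80.609 m/s.
Set y = v_y0 t − ½ g t² = 241.0: 4.900 t² − 80.609 t + 241.0 = 0.
t = [80.609 ± √(6497.8 − 4723.6)] / 9.8 = (80.609 ± 42.121) / 9.8, giving t = 3.927 s or t = 12.52 s.
So the cannonball is at 241.0 m at t = 3.927 s (rising) and t = 12.52 s (falling).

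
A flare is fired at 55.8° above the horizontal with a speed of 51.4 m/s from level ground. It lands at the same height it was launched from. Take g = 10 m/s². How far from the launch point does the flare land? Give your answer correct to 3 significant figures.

246 m

Components: v_x = 51.4 cos 55.8° = 28.89 m/s, v_y = 51.4 sin 55.8° = 42.51 m/s.
Time of flight (same landing height): t = 2 v_y / g = 2 × 42.51 / 10 = 8.502 s.
Range: R = v_x · t = 28.89 × 8.502 = 246 m.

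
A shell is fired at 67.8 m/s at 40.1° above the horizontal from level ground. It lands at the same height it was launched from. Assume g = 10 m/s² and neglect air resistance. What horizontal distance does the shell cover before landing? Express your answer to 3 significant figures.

453 m

Components: v_x = 67.8 cos 40.1° = 51.86 m/s, v_y = 67.8 sin 40.1° = 43.67 m/s.
Time of flight (same landing height): t = 2 v_y / g = 2 × 43.67 / 10 = 8.734 s.
Range: R = v_x · t = 51.86 × 8.734 = 453 m.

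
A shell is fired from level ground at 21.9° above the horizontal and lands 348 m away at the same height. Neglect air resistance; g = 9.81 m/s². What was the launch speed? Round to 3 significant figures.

On level ground, R = v₀² sin(2θ) / g, so v₀ = √(R g / sin 2θ).
sin(2 × 21.9°) = 0.6921.
v₀ = √(348 × 9.81 / 0.6921) = √4933 = 70.2 m/s.

70.2 m/s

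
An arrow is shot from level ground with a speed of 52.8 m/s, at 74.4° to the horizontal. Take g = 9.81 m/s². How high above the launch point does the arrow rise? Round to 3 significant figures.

132 m

Vertical component of launch velocity: v_y = 52.8 sin 74.4° = 50.85 m/s.
At the highest point the vertical velocity is zero, so v_y² = 2 g h_max.
h_max = (50.85)² / (2 × 9.81) = 2586 / 19.62 = 132 m.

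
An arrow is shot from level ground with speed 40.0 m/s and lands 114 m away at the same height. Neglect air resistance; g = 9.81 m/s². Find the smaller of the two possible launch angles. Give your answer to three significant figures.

Level-ground range: R = v₀² sin(2θ)/g ⇒ sin 2θ = R g / v₀² = 114×9.81/40.0² = 0.6990.
2θ = arcsin(0.6990) = 44.35° or 180° − 44.35° = 135.65°.
So θ = 22.2° or θ = 67.8°.

22.2°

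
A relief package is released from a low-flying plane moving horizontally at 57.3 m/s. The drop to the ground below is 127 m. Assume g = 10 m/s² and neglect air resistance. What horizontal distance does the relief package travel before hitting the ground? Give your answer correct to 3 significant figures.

Initial vertical velocity is zero, so the fall time comes from h = ½ g t²: t = √(2 × 127 / 10) = 5.040 s.
Horizontal motion is uniform at 57.3 m/s, so x = 57.3 × 5.040 = 289 m.

289 m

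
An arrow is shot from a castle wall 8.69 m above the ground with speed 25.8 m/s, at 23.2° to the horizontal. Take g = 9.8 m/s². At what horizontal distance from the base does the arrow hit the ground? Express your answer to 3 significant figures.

Components: v_x = 25.8 cos 23.2° = 23.71 m/s, v_y = 25.8 sin 23.2° = 10.16 m/s.
Vertical: 0 = 8.69 + 10.16 t − ½(9.8) t² ⇒ 4.900 t² − 10.16 t − 8.69 = 0.
t = [10.16 + √(103.2 + 170.3)] / 9.800 = 2.724 s.
Horizontal: R = v_x · t = 23.71 × 2.724 = 64.6 m.

64.6 m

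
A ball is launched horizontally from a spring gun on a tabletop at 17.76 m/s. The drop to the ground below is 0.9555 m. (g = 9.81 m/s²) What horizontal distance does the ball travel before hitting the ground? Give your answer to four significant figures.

7.839 m

Initial vertical velocity is zero, so the fall time comes from h = ½ g t²: t = √(2 × 0.9555 / 9.81) = 0.44136 s.
Horizontal motion is uniform at 17.76 m/s, so x = 17.76 × 0.44136 = 7.839 m.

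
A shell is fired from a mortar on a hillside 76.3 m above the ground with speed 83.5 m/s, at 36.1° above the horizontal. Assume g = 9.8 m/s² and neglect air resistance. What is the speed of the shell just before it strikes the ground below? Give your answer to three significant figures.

92.0 m/s

v_x = 83.5 cos 36.1° = 67.47 m/s is unchanged throughout.
For the vertical component, v_y² = v_y0² + 2 g h = (49.20)² + 2×9.8×76.3 = 3916, so |v_y| = 62.58 m/s.
Impact speed = √(v_x² + v_y²) = √(4552 + 3916) = 92.0 m/s.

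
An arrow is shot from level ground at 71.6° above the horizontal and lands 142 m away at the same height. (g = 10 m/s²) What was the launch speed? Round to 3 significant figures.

On level ground, R = v₀² sin(2θ) / g, so v₀ = √(R g / sin 2θ).
sin(2 × 71.6°) = 0.5990.
v₀ = √(142 × 10 / 0.5990) = √2371 = 48.7 m/s.

48.7 m/s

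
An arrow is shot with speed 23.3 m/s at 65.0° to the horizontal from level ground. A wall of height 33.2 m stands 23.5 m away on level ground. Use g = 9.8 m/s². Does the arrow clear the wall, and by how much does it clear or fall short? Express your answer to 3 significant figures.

v_x = 23.3 cos 65.0° = 9.847 m/s; v_y0 = 23.3 sin 65.0° = 21.12 m/s.
Time to reach the wall: t = 23.5 / 9.847 = 2.387 s.
Height at that point: y = 21.12×2.387 − 4.900×2.387² = 22.49 m.
That is 33.2 − 22.49 = 10.7 m below the top of the wall, so the arrow does not clear it.

No — it falls 10.7 m short of clearing the wall.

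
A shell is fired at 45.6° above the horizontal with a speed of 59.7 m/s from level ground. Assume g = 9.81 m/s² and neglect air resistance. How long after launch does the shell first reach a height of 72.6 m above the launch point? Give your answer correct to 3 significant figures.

v_y0 = 59.7 sin 45.6° = 42.65 m/s.
Set y = v_y0 t − ½ g t² = 72.6: 4.905 t² − 42.65 t + 72.6 = 0.
t = [42.65 ± √(1819 − 1424)] / 9.81 = (42.65 ± 19.87) / 9.81, giving t = 2.32 s or t = 6.37 s.
The shell is on the way up at the first time, so t = 2.32 s.

2.32 s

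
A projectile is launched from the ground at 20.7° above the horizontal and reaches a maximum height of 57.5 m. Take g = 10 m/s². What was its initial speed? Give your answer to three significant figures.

95.9 m/s

At maximum height v_y = 0, so (v₀ sin θ)² = 2 g H.
v₀ sin 20.7° = √(2 × 10 × 57.5) = 33.91 m/s.
v₀ = 33.91 / sin 20.7° = 33.91 / 0.3535 = 95.9 m/s.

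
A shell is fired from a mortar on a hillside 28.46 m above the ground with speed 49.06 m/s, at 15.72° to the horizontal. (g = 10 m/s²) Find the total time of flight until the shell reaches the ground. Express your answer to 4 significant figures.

4.060 s

Vertical component: v_y = 49.06 sin 15.72° = 13.292 m/s.
Taking up as positive with launch at y = 28.46 m, landing at y = 0: 0 = 28.46 + 13.292 t − ½(10) t².
Solving 5.000 t² − 13.292 t − 28.46 = 0 gives t = [13.292 + √(13.292² + 4·5.000·28.46)] / 10.00 = 4.060 s.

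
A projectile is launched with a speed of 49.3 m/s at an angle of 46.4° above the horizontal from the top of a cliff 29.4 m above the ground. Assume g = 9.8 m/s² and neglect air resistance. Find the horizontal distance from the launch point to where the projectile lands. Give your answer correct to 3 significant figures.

273 m

Components: v_x = 49.3 cos 46.4° = 34.00 m/s, v_y = 49.3 sin 46.4° = 35.70 m/s.
Vertical: 0 = 29.4 + 35.70 t − ½(9.8) t² ⇒ 4.900 t² − 35.70 t − 29.4 = 0.
t = [35.70 + √(1274 + 576.2)] / 9.800 = 8.032 s.
Horizontal: R = v_x · t = 34.00 × 8.032 = 273 m.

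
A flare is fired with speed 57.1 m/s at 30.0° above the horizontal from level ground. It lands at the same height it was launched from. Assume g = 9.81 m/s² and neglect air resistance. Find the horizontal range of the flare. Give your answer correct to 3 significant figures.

288 m

For level ground, R = v₀² sin(2θ) / g.
sin(2 × 30.0°) = sin 60.00° = 0.8660.
R = (57.1)² × 0.8660 / 9.81 = 288 m.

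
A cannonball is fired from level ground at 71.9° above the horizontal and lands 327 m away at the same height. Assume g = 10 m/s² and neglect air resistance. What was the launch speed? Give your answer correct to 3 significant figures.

On level ground, R = v₀² sin(2θ) / g, so v₀ = √(R g / sin 2θ).
sin(2 × 71.9°) = 0.5906.
v₀ = √(327 × 10 / 0.5906) = √5537 = 74.4 m/s.

74.4 m/s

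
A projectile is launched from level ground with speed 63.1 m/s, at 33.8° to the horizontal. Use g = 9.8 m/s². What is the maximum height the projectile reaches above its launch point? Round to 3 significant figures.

62.9 m

Vertical component of launch velocity: v_y = 63.1 sin 33.8° = 35.10 m/s.
At the highest point the vertical velocity is zero, so v_y² = 2 g h_max.
h_max = (35.10)² / (2 × 9.8) = 1232 / 19.60 = 62.9 m.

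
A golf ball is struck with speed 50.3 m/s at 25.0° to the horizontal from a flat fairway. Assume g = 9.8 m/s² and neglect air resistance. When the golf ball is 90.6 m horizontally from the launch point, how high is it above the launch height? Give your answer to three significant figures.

v_x = 50.3 cos 25.0° = 45.59 m/s, v_y0 = 50.3 sin 25.0° = 21.26 m/s.
Time to reach x = 90.6 m: t = x / v_x = 90.6 / 45.59 = 1.987 s.
y = v_y0 t − ½ g t² = 21.26×1.987 − 4.900×1.987² = 22.9 m.

22.9 m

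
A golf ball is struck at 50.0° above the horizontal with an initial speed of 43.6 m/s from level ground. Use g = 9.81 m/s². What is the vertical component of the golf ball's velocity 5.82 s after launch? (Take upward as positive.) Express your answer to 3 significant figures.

Initial vertical component: v_y0 = 43.6 sin 50.0° = 33.40 m/s.
v_y(t) = v_y0 − g t = 33.40 − 9.81 × 5.82 = -23.7 m/s.

-23.7 m/s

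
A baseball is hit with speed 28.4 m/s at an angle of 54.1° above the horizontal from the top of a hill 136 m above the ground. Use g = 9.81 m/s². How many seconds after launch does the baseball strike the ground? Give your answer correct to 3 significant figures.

Vertical component: v_y = 28.4 sin 54.1° = 23.01 m/s.
Taking up as positive with launch at y = 136 m, landing at y = 0: 0 = 136 + 23.01 t − ½(9.81) t².
Solving 4.905 t² − 23.01 t − 136 = 0 gives t = [23.01 + √(23.01² + 4·4.905·136)] / 9.810 = 8.11 s.

8.11 s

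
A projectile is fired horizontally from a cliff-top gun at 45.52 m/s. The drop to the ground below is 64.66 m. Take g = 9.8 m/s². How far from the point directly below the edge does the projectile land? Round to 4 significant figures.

Initial vertical velocity is zero, so the fall time comes from h = ½ g t²: t = √(2 × 64.66 / 9.8) = 3.6326 s.
Horizontal motion is uniform at 45.52 m/s, so x = 45.52 × 3.6326 = 165.4 m.

165.4 m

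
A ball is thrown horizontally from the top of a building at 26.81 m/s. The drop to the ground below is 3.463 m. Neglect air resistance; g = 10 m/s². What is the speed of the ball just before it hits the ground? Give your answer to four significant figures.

28.07 m/s

Fall time: t = √(2 × 3.463 / 10) = 0.83223 s.
At impact: v_x = 26.81 m/s (unchanged), v_y = g t = 10 × 0.83223 = 8.3223 m/s.
Speed = √(v_x² + v_y²) = √(718.78 + 69.261) = 28.07 m/s.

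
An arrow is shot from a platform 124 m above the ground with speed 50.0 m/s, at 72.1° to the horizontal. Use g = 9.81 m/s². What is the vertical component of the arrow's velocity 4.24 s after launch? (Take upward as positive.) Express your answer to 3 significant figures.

Initial vertical component: v_y0 = 50.0 sin 72.1° = 47.58 m/s.
v_y(t) = v_y0 − g t = 47.58 − 9.81 × 4.24 = 5.99 m/s.

5.99 m/s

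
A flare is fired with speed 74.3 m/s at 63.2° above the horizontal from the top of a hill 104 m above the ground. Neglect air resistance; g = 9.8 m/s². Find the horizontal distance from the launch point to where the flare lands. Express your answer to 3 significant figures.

Components: v_x = 74.3 cos 63.2° = 33.50 m/s, v_y = 74.3 sin 63.2° = 66.32 m/s.
Vertical: 0 = 104 + 66.32 t − ½(9.8) t² ⇒ 4.900 t² − 66.32 t − 104 = 0.
t = [66.32 + √(4398 + 2038)] / 9.800 = 14.95 s.
Horizontal: R = v_x · t = 33.50 × 14.95 = 501 m.

501 m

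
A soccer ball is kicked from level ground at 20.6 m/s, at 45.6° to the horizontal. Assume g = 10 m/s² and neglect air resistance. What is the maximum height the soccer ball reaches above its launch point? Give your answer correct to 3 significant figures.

Vertical component of launch velocity: v_y = 20.6 sin 45.6° = 14.72 m/s.
At the highest point the vertical velocity is zero, so v_y² = 2 g h_max.
h_max = (14.72)² / (2 × 10) = 216.7 / 20.00 = 10.8 m.

10.8 m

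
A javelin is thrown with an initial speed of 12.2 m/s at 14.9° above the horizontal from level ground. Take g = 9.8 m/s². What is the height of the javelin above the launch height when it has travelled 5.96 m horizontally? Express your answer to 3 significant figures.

0.334 m

v_x = 12.2 cos 14.9° = 11.79 m/s, v_y0 = 12.2 sin 14.9° = 3.137 m/s.
Time to reach x = 5.96 m: t = x / v_x = 5.96 / 11.79 = 0.5055 s.
y = v_y0 t − ½ g t² = 3.137×0.5055 − 4.900×0.5055² = 0.334 m.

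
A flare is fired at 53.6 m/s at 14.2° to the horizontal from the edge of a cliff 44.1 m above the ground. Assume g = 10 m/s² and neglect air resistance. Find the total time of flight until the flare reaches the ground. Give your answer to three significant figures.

Vertical component: v_y = 53.6 sin 14.2° = 13.15 m/s.
Taking up as positive with launch at y = 44.1 m, landing at y = 0: 0 = 44.1 + 13.15 t − ½(10) t².
Solving 5.000 t² − 13.15 t − 44.1 = 0 gives t = [13.15 + √(13.15² + 4·5.000·44.1)] / 10.00 = 4.56 s.

4.56 s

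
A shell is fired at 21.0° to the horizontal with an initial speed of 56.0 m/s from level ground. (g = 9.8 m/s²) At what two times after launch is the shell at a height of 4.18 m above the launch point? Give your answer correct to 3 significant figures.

0.220 s and 3.88 s

v_y0 = 56.0 sin 21.0° = 20.07 m/s.
Set y = v_y0 t − ½ g t² = 4.18: 4.900 t² − 20.07 t + 4.18 = 0.
t = [20.07 ± √(402.8 − 81.93)] / 9.8 = (20.07 ± 17.91) / 9.8, giving t = 0.220 s or t = 3.88 s.
So the shell is at 4.18 m at t = 0.220 s (rising) and t = 3.88 s (falling).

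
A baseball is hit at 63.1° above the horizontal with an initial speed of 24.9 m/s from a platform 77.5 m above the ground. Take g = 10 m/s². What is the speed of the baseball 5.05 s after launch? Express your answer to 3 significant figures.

30.5 m/s

v_x = 24.9 cos 63.1° = 11.27 m/s (constant).
v_y(t) = 24.9 sin 63.1° − g t = 22.21 − 10 × 5.05 = -28.29 m/s.
Speed = √(v_x² + v_y²) = √(127.0 + 800.3) = 30.5 m/s.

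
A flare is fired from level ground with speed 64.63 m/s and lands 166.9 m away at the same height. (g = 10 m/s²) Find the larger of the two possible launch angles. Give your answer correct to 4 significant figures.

78.22°

Level-ground range: R = v₀² sin(2θ)/g ⇒ sin 2θ = R g / v₀² = 166.9×10/64.63² = 0.3996.
2θ = arcsin(0.3996) = 23.553° or 180° − 23.553° = 156.447°.
So θ = 11.78° or θ = 78.22°.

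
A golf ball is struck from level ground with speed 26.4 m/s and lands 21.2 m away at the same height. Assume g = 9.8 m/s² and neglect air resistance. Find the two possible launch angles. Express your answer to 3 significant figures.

Level-ground range: R = v₀² sin(2θ)/g ⇒ sin 2θ = R g / v₀² = 21.2×9.8/26.4² = 0.2981.
2θ = arcsin(0.2981) = 17.34° or 180° − 17.34° = 162.66°.
So θ = 8.67° or θ = 81.3°.

8.67° and 81.3°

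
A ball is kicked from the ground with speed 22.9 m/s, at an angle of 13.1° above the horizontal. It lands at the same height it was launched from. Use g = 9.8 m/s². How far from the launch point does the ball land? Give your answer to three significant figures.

Components: v_x = 22.9 cos 13.1° = 22.30 m/s, v_y = 22.9 sin 13.1° = 5.190 m/s.
Time of flight (same landing height): t = 2 v_y / g = 2 × 5.190 / 9.8 = 1.059 s.
Range: R = v_x · t = 22.30 × 1.059 = 23.6 m.

23.6 m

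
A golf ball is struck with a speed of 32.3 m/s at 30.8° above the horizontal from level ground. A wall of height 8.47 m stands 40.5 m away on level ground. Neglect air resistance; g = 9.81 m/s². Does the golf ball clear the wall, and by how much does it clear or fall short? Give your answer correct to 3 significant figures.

v_x = 32.3 cos 30.8° = 27.74 m/s; v_y0 = 32.3 sin 30.8° = 16.54 m/s.
Time to reach the wall: t = 40.5 / 27.74 = 1.460 s.
Height at that point: y = 16.54×1.460 − 4.905×1.460² = 13.69 m.
That is 13.69 − 8.47 = 5.22 m above the top of the wall, so the golf ball clears it.

Yes — it clears the wall by 5.22 m.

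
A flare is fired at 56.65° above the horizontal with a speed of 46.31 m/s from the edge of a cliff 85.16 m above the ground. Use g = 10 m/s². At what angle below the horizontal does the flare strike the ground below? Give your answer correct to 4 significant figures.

65.77°

v_x = 46.31 cos 56.65° = 25.459 m/s.
At impact |v_y| = √(v_y0² + 2 g h) = √(38.684² + 2×10×85.16) = 56.565 m/s.
Angle below horizontal = arctan(|v_y| / v_x) = arctan(56.565 / 25.459) = 65.77°.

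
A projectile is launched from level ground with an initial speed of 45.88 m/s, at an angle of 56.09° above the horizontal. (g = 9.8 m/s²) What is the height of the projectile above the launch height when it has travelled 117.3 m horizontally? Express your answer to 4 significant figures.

71.59 m

v_x = 45.88 cos 56.09° = 25.596 m/s, v_y0 = 45.88 sin 56.09° = 38.076 m/s.
Time to reach x = 117.3 m: t = x / v_x = 117.3 / 25.596 = 4.5827 s.
y = v_y0 t − ½ g t² = 38.076×4.5827 − 4.900×4.5827² = 71.59 m.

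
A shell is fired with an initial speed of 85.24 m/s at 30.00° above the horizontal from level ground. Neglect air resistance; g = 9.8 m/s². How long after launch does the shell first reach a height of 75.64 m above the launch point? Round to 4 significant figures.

2.484 s

v_y0 = 85.24 sin 30.00° = 42.620 m/s.
Set y = v_y0 t − ½ g t² = 75.64: 4.900 t² − 42.620 t + 75.64 = 0.
t = [42.620 ± √(1816.5 − 1482.5)] / 9.8 = (42.620 ± 18.276) / 9.8, giving t = 2.484 s or t = 6.214 s.
The shell is on the way up at the first time, so t = 2.484 s.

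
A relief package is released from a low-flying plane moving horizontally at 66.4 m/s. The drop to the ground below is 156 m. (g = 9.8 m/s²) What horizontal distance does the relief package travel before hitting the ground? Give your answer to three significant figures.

375 m

Initial vertical velocity is zero, so the fall time comes from h = ½ g t²: t = √(2 × 156 / 9.8) = 5.642 s.
Horizontal motion is uniform at 66.4 m/s, so x = 66.4 × 5.642 = 375 m.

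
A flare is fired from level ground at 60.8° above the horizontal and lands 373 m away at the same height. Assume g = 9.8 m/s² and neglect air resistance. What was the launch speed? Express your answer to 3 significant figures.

65.5 m/s

On level ground, R = v₀² sin(2θ) / g, so v₀ = √(R g / sin 2θ).
sin(2 × 60.8°) = 0.8517.
v₀ = √(373 × 9.8 / 0.8517) = √4292 = 65.5 m/s.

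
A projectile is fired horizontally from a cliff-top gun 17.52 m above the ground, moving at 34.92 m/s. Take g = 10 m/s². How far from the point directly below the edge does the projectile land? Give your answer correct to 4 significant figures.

65.37 m

Initial vertical velocity is zero, so the fall time comes from h = ½ g t²: t = √(2 × 17.52 / 10) = 1.8719 s.
Horizontal motion is uniform at 34.92 m/s, so x = 34.92 × 1.8719 = 65.37 m.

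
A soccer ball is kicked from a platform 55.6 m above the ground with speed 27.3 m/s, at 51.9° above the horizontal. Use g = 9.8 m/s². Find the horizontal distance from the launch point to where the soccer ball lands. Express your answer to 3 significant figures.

105 m

Components: v_x = 27.3 cos 51.9° = 16.85 m/s, v_y = 27.3 sin 51.9° = 21.48 m/s.
Vertical: 0 = 55.6 + 21.48 t − ½(9.8) t² ⇒ 4.900 t² − 21.48 t − 55.6 = 0.
t = [21.48 + √(461.4 + 1090)] / 9.800 = 6.211 s.
Horizontal: R = v_x · t = 16.85 × 6.211 = 105 m.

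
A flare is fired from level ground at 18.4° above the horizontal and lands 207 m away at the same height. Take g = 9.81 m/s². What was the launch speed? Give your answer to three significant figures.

58.2 m/s

On level ground, R = v₀² sin(2θ) / g, so v₀ = √(R g / sin 2θ).
sin(2 × 18.4°) = 0.5990.
v₀ = √(207 × 9.81 / 0.5990) = √3390 = 58.2 m/s.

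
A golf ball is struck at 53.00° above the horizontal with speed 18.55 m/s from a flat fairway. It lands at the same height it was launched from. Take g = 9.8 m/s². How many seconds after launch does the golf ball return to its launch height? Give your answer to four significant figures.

Vertical component: v_y = 18.55 sin 53.00° = 14.815 m/s.
For a projectile landing at launch height, time of flight is t = 2 v_y / g = 2 × 14.815 / 9.8 = 3.023 s.

3.023 s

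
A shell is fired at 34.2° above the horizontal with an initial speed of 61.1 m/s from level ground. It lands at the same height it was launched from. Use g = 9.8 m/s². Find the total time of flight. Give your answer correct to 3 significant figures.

7.01 s

Vertical component: v_y = 61.1 sin 34.2° = 34.34 m/s.
For a projectile landing at launch height, time of flight is t = 2 v_y / g = 2 × 34.34 / 9.8 = 7.01 s.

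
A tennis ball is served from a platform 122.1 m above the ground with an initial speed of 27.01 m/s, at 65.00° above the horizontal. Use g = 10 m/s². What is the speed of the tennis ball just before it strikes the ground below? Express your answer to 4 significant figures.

56.32 m/s

v_x = 27.01 cos 65.00° = 11.415 m/s is unchanged throughout.
For the vertical component, v_y² = v_y0² + 2 g h = (24.479)² + 2×10×122.1 = 3041.2, so |v_y| = 55.147 m/s.
Impact speed = √(v_x² + v_y²) = √(130.30 + 3041.2) = 56.32 m/s.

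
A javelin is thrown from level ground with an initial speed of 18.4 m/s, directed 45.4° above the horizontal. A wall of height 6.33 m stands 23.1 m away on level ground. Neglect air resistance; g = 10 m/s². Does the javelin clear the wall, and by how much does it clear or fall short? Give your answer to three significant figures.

v_x = 18.4 cos 45.4° = 12.92 m/s; v_y0 = 18.4 sin 45.4° = 13.10 m/s.
Time to reach the wall: t = 23.1 / 12.92 = 1.788 s.
Height at that point: y = 13.10×1.788 − 5.000×1.788² = 7.438 m.
That is 7.438 − 6.33 = 1.11 m above the top of the wall, so the javelin clears it.

Yes — it clears the wall by 1.11 m.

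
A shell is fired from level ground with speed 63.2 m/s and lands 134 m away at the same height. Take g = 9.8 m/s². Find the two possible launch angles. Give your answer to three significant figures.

9.60° and 80.4°

Level-ground range: R = v₀² sin(2θ)/g ⇒ sin 2θ = R g / v₀² = 134×9.8/63.2² = 0.3288.
2θ = arcsin(0.3288) = 19.20° or 180° − 19.20° = 160.80°.
So θ = 9.60° or θ = 80.4°.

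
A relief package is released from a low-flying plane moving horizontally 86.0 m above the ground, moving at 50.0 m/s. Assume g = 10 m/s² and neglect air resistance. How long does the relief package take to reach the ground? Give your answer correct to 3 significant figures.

4.15 s

The horizontal speed doesn't affect the fall. With v_y0 = 0, h = ½ g t².
t = √(2 × 86.0 / 10) = √17.20 = 4.15 s.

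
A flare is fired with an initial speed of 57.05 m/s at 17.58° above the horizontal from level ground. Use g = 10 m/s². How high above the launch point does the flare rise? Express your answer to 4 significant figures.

14.85 m

Vertical component of launch velocity: v_y = 57.05 sin 17.58° = 17.231 m/s.
At the highest point the vertical velocity is zero, so v_y² = 2 g h_max.
h_max = (17.231)² / (2 × 10) = 296.91 / 20.00 = 14.85 m.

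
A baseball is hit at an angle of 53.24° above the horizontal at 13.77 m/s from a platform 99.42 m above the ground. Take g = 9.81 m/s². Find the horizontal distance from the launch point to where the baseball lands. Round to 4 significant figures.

Components: v_x = 13.77 cos 53.24° = 8.2409 m/s, v_y = 13.77 sin 53.24° = 11.032 m/s.
Vertical: 0 = 99.42 + 11.032 t − ½(9.81) t² ⇒ 4.905 t² − 11.032 t − 99.42 = 0.
t = [11.032 + √(121.71 + 1950.6)] / 9.810 = 5.7650 s.
Horizontal: R = v_x · t = 8.2409 × 5.7650 = 47.51 m.

47.51 m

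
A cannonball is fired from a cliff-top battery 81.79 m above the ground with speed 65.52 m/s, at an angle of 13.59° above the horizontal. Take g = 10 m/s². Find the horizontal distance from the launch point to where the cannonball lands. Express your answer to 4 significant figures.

373.7 m

Components: v_x = 65.52 cos 13.59° = 63.686 m/s, v_y = 65.52 sin 13.59° = 15.395 m/s.
Vertical: 0 = 81.79 + 15.395 t − ½(10) t² ⇒ 5.000 t² − 15.395 t − 81.79 = 0.
t = [15.395 + √(237.01 + 1635.8)] / 10.00 = 5.8671 s.
Horizontal: R = v_x · t = 63.686 × 5.8671 = 373.7 m.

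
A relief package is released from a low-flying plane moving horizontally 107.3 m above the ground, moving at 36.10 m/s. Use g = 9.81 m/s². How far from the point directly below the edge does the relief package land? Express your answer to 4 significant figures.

168.8 m

Initial vertical velocity is zero, so the fall time comes from h = ½ g t²: t = √(2 × 107.3 / 9.81) = 4.6771 s.
Horizontal motion is uniform at 36.10 m/s, so x = 36.10 × 4.6771 = 168.8 m.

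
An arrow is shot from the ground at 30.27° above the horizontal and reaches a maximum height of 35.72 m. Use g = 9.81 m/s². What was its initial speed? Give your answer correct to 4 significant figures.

At maximum height v_y = 0, so (v₀ sin θ)² = 2 g H.
v₀ sin 30.27° = √(2 × 9.81 × 35.72) = 26.473 m/s.
v₀ = 26.473 / sin 30.27° = 26.473 / 0.5041 = 52.52 m/s.

52.52 m/s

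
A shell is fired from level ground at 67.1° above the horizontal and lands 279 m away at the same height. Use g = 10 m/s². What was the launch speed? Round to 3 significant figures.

62.4 m/s

On level ground, R = v₀² sin(2θ) / g, so v₀ = √(R g / sin 2θ).
sin(2 × 67.1°) = 0.7169.
v₀ = √(279 × 10 / 0.7169) = √3892 = 62.4 m/s.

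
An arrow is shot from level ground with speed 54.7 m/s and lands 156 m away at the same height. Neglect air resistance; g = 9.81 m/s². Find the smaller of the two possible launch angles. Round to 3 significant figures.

Level-ground range: R = v₀² sin(2θ)/g ⇒ sin 2θ = R g / v₀² = 156×9.81/54.7² = 0.5115.
2θ = arcsin(0.5115) = 30.76° or 180° − 30.76° = 149.24°.
So θ = 15.4° or θ = 74.6°.

15.4°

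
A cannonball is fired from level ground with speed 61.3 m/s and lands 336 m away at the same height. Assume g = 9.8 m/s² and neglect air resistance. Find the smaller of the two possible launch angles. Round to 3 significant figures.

30.6°

Level-ground range: R = v₀² sin(2θ)/g ⇒ sin 2θ = R g / v₀² = 336×9.8/61.3² = 0.8763.
2θ = arcsin(0.8763) = 61.20° or 180° − 61.20° = 118.80°.
So θ = 30.6° or θ = 59.4°.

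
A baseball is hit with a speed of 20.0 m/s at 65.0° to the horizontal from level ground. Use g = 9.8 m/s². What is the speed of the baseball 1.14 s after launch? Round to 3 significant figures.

10.9 m/s

v_x = 20.0 cos 65.0° = 8.452 m/s (constant).
v_y(t) = 20.0 sin 65.0° − g t = 18.13 − 9.8 × 1.14 = 6.958 m/s.
Speed = √(v_x² + v_y²) = √(71.44 + 48.41) = 10.9 m/s.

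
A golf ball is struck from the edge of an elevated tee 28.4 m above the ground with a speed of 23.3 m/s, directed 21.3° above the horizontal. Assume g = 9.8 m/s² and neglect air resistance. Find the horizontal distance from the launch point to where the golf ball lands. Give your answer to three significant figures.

74.3 m

Components: v_x = 23.3 cos 21.3° = 21.71 m/s, v_y = 23.3 sin 21.3° = 8.464 m/s.
Vertical: 0 = 28.4 + 8.464 t − ½(9.8) t² ⇒ 4.900 t² − 8.464 t − 28.4 = 0.
t = [8.464 + √(71.64 + 556.6)] / 9.800 = 3.421 s.
Horizontal: R = v_x · t = 21.71 × 3.421 = 74.3 m.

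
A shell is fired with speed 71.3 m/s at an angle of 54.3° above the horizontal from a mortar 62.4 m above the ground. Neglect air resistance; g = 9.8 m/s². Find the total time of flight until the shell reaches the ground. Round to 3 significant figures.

Vertical component: v_y = 71.3 sin 54.3° = 57.90 m/s.
Taking up as positive with launch at y = 62.4 m, landing at y = 0: 0 = 62.4 + 57.90 t − ½(9.8) t².
Solving 4.900 t² − 57.90 t − 62.4 = 0 gives t = [57.90 + √(57.90² + 4·4.900·62.4)] / 9.800 = 12.8 s.

12.8 s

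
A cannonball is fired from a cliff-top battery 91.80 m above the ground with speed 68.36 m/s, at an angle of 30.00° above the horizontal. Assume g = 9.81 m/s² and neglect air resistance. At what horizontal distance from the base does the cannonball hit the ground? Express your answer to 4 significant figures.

Components: v_x = 68.36 cos 30.00° = 59.201 m/s, v_y = 68.36 sin 30.00° = 34.180 m/s.
Vertical: 0 = 91.80 + 34.180 t − ½(9.81) t² ⇒ 4.905 t² − 34.180 t − 91.80 = 0.
t = [34.180 + √(1168.3 + 1801.1)] / 9.810 = 9.0390 s.
Horizontal: R = v_x · t = 59.201 × 9.0390 = 535.1 m.

535.1 m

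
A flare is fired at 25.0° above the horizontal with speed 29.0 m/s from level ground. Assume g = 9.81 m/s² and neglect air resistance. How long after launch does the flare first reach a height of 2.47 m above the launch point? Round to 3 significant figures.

0.221 s

v_y0 = 29.0 sin 25.0° = 12.26 m/s.
Set y = v_y0 t − ½ g t² = 2.47: 4.905 t² − 12.26 t + 2.47 = 0.
t = [12.26 ± √(150.3 − 48.46)] / 9.81 = (12.26 ± 10.09) / 9.81, giving t = 0.221 s or t = 2.28 s.
The flare is on the way up at the first time, so t = 0.221 s.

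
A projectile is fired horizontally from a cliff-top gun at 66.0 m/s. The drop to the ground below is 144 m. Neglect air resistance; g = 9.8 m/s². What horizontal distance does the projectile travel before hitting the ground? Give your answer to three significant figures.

358 m

Initial vertical velocity is zero, so the fall time comes from h = ½ g t²: t = √(2 × 144 / 9.8) = 5.421 s.
Horizontal motion is uniform at 66.0 m/s, so x = 66.0 × 5.421 = 358 m.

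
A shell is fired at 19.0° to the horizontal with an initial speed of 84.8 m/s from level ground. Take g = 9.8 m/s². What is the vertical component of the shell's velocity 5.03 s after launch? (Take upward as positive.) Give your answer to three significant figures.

Initial vertical component: v_y0 = 84.8 sin 19.0° = 27.61 m/s.
v_y(t) = v_y0 − g t = 27.61 − 9.8 × 5.03 = -21.7 m/s.

-21.7 m/s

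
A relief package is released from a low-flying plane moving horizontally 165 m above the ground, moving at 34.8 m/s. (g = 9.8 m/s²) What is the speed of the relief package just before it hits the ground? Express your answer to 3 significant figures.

Fall time: t = √(2 × 165 / 9.8) = 5.803 s.
At impact: v_x = 34.8 m/s (unchanged), v_y = g t = 9.8 × 5.803 = 56.87 m/s.
Speed = √(v_x² + v_y²) = √(1211 + 3234) = 66.7 m/s.

66.7 m/s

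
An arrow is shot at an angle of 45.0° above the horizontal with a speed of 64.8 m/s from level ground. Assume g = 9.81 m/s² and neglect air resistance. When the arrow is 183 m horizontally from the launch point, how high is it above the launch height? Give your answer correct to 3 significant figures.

105 m

v_x = 64.8 cos 45.0° = 45.82 m/s, v_y0 = 64.8 sin 45.0° = 45.82 m/s.
Time to reach x = 183 m: t = x / v_x = 183 / 45.82 = 3.994 s.
y = v_y0 t − ½ g t² = 45.82×3.994 − 4.905×3.994² = 105 m.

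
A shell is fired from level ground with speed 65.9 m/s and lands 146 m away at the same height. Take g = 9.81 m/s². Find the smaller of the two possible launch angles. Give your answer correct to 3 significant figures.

Level-ground range: R = v₀² sin(2θ)/g ⇒ sin 2θ = R g / v₀² = 146×9.81/65.9² = 0.3298.
2θ = arcsin(0.3298) = 19.26° or 180° − 19.26° = 160.74°.
So θ = 9.63° or θ = 80.4°.

9.63°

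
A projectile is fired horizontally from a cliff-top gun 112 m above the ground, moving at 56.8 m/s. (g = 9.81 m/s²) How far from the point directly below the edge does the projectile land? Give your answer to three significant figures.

Initial vertical velocity is zero, so the fall time comes from h = ½ g t²: t = √(2 × 112 / 9.81) = 4.778 s.
Horizontal motion is uniform at 56.8 m/s, so x = 56.8 × 4.778 = 271 m.

271 m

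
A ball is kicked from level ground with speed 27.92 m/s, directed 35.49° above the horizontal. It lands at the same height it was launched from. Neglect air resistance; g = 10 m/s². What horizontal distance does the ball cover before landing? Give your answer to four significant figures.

Components: v_x = 27.92 cos 35.49° = 22.733 m/s, v_y = 27.92 sin 35.49° = 16.209 m/s.
Time of flight (same landing height): t = 2 v_y / g = 2 × 16.209 / 10 = 3.2418 s.
Range: R = v_x · t = 22.733 × 3.2418 = 73.70 m.

73.70 m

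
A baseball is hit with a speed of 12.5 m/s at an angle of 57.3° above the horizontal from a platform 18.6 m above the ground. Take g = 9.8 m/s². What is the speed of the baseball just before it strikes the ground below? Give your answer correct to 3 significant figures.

v_x = 12.5 cos 57.3° = 6.753 m/s is unchanged throughout.
For the vertical component, v_y² = v_y0² + 2 g h = (10.52)² + 2×9.8×18.6 = 475.2, so |v_y| = 21.80 m/s.
Impact speed = √(v_x² + v_y²) = √(45.60 + 475.2) = 22.8 m/s.

22.8 m/s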